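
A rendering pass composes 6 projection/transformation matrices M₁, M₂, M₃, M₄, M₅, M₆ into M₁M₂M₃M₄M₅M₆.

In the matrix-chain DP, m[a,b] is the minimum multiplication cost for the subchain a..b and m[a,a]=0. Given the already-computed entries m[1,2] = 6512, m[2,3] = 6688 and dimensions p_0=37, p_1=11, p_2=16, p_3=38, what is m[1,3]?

22154

m[1,3] = min over k∈[1,2] of m[1,k]+m[k+1,3]+p_{0}·p_k·p_{3}.
k=1: 0 + 6688 + 37·11·38 = 22154; k=2: 6512 + 0 + 37·16·38 = 29008.
Minimum: 22154 at k=1.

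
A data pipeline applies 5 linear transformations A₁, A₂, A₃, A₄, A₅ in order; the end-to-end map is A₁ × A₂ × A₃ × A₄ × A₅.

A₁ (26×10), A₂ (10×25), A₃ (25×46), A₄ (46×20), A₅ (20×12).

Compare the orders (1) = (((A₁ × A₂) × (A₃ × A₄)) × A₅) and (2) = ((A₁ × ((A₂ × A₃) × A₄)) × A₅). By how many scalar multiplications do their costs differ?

16600

Order (1) = (((A₁ × A₂) × (A₃ × A₄)) × A₅): (A₁ × A₂): 26×10 by 10×25 → 26×25, cost 26·10·25 = 6500; (A₃ × A₄): 25×46 by 46×20 → 25×20, cost 25·46·20 = 23000; ((A₁ × A₂) × (A₃ × A₄)): 26×25 by 25×20 → 26×20, cost 26·25·20 = 13000; cumulative 42500; (((A₁ × A₂) × (A₃ × A₄)) × A₅): 26×20 by 20×12 → 26×12, cost 26·20·12 = 6240; cumulative 48740. Total 48740.
Order (2) = ((A₁ × ((A₂ × A₃) × A₄)) × A₅): (A₂ × A₃): 10×25 by 25×46 → 10×46, cost 10·25·46 = 11500; ((A₂ × A₃) × A₄): 10×46 by 46×20 → 10×20, cost 10·46·20 = 9200; cumulative 20700; (A₁ × ((A₂ × A₃) × A₄)): 26×10 by 10×20 → 26×20, cost 26·10·20 = 5200; cumulative 25900; ((A₁ × ((A₂ × A₃) × A₄)) × A₅): 26×20 by 20×12 → 26×12, cost 26·20·12 = 6240; cumulative 32140. Total 32140.
Difference: |48740 − 32140| = 16600.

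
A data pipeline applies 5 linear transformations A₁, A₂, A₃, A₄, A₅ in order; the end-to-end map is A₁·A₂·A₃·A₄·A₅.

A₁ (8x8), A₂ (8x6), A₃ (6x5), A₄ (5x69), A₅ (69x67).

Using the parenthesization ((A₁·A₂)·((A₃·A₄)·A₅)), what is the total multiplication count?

33408

(A₁·A₂): 8×8 by 8×6 → 8×6, cost 8·8·6 = 384
(A₃·A₄): 6×5 by 5×69 → 6×69, cost 6·5·69 = 2070
((A₃·A₄)·A₅): 6×69 by 69×67 → 6×67, cost 6·69·67 = 27738; cumulative 29808
((A₁·A₂)·((A₃·A₄)·A₅)): 8×6 by 6×67 → 8×67, cost 8·6·67 = 3216; cumulative 33408
Total: 33408 scalar multiplications.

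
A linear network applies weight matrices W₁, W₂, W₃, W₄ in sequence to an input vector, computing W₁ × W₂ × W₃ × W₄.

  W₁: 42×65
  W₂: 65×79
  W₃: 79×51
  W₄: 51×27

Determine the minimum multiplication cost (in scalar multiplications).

321138

Adjacent pairs: W₁W₂ = 42·65·79 = 215670; W₂W₃ = 65·79·51 = 261885; W₃W₄ = 79·51·27 = 108783.
Length 3: W₁..W₃: k=1: 0+261885+42·65·51=401115; k=2: 215670+0+42·79·51=384888 → min 384888 | W₂..W₄: k=2: 0+108783+65·79·27=247428; k=3: 261885+0+65·51·27=351390 → min 247428.
Length 4: W₁..W₄: k=1: 0+247428+42·65·27=321138; k=2: 215670+108783+42·79·27=414039; k=3: 384888+0+42·51·27=442722 → min 321138.
Optimal order: (W₁ × (W₂ × (W₃ × W₄))) with cost 321138.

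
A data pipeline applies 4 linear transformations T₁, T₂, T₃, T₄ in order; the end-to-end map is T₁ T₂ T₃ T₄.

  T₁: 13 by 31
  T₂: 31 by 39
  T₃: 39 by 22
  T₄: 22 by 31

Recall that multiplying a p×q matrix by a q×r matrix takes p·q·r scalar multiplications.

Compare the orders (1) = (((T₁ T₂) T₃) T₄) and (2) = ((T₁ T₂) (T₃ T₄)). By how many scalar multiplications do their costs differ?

Order (1) = (((T₁ T₂) T₃) T₄): (T₁ T₂): 13×31 by 31×39 → 13×39, cost 13·31·39 = 15717; ((T₁ T₂) T₃): 13×39 by 39×22 → 13×22, cost 13·39·22 = 11154; cumulative 26871; (((T₁ T₂) T₃) T₄): 13×22 by 22×31 → 13×31, cost 13·22·31 = 8866; cumulative 35737. Total 35737.
Order (2) = ((T₁ T₂) (T₃ T₄)): (T₁ T₂): 13×31 by 31×39 → 13×39, cost 13·31·39 = 15717; (T₃ T₄): 39×22 by 22×31 → 39×31, cost 39·22·31 = 26598; ((T₁ T₂) (T₃ T₄)): 13×39 by 39×31 → 13×31, cost 13·39·31 = 15717; cumulative 58032. Total 58032.
Difference: |35737 − 58032| = 22295.

22295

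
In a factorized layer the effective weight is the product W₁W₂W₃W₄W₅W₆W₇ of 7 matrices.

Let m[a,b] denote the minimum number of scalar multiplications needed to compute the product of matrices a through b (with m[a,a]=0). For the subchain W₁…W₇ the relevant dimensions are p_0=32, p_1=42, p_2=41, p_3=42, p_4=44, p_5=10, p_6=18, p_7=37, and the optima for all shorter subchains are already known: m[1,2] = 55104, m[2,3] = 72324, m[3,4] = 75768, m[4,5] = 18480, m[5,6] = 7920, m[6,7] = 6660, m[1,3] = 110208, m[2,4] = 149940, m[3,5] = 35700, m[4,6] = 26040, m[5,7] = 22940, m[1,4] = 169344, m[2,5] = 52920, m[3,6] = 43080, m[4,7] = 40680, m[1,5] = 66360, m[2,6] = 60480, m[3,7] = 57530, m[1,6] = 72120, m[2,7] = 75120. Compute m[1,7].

m[1,7] = min over k∈[1,6] of m[1,k]+m[k+1,7]+p_{0}·p_k·p_{7}.
k=1: 0 + 75120 + 32·42·37 = 124848; k=2: 55104 + 57530 + 32·41·37 = 161178; k=3: 110208 + 40680 + 32·42·37 = 200616; k=4: 169344 + 22940 + 32·44·37 = 244380; k=5: 66360 + 6660 + 32·10·37 = 84860; k=6: 72120 + 0 + 32·18·37 = 93432.
Minimum: 84860 at k=5.

84860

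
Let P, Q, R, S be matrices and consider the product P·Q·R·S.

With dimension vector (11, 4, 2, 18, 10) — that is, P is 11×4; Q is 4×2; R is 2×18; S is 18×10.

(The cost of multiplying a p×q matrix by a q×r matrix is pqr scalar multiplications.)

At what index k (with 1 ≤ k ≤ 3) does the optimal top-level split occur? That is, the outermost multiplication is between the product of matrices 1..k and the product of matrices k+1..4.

Adjacent pairs: PQ = 11·4·2 = 88; QR = 4·2·18 = 144; RS = 2·18·10 = 360.
Length 3: P..R: k=1: 0+144+11·4·18=936; k=2: 88+0+11·2·18=484 → min 484 | Q..S: k=2: 0+360+4·2·10=440; k=3: 144+0+4·18·10=864 → min 440.
Top-level splits: k=1: (P..P)·(Q..S) → 0+440+11·4·10 = 880; k=2: (P..Q)·(R..S) → 88+360+11·2·10 = 668; k=3: (P..R)·(S..S) → 484+0+11·18·10 = 2464.
Best split is after Q, i.e. k = 2.

2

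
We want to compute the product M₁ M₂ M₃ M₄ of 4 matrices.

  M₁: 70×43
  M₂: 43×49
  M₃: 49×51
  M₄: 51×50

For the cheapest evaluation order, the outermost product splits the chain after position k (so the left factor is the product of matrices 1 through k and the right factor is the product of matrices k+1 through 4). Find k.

Adjacent pairs: M₁M₂ = 70·43·49 = 147490; M₂M₃ = 43·49·51 = 107457; M₃M₄ = 49·51·50 = 124950.
Length 3: M₁..M₃: k=1: 0+107457+70·43·51=260967; k=2: 147490+0+70·49·51=322420 → min 260967 | M₂..M₄: k=2: 0+124950+43·49·50=230300; k=3: 107457+0+43·51·50=217107 → min 217107.
Top-level splits: k=1: (M₁..M₁)·(M₂..M₄) → 0+217107+70·43·50 = 367607; k=2: (M₁..M₂)·(M₃..M₄) → 147490+124950+70·49·50 = 443940; k=3: (M₁..M₃)·(M₄..M₄) → 260967+0+70·51·50 = 439467.
Best split is after M₁, i.e. k = 1.

1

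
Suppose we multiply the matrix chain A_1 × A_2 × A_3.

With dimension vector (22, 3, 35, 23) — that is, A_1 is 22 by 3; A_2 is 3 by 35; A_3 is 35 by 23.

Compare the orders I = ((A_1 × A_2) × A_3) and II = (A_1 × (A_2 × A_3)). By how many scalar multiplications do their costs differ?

16087

Order I = ((A_1 × A_2) × A_3): (A_1 × A_2): 22×3 by 3×35 → 22×35, cost 22·3·35 = 2310; ((A_1 × A_2) × A_3): 22×35 by 35×23 → 22×23, cost 22·35·23 = 17710; cumulative 20020. Total 20020.
Order II = (A_1 × (A_2 × A_3)): (A_2 × A_3): 3×35 by 35×23 → 3×23, cost 3·35·23 = 2415; (A_1 × (A_2 × A_3)): 22×3 by 3×23 → 22×23, cost 22·3·23 = 1518; cumulative 3933. Total 3933.
Difference: |20020 − 3933| = 16087.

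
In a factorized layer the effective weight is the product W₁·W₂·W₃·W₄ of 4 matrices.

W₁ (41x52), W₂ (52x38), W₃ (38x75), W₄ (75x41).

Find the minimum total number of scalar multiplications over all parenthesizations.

261744

Adjacent pairs: W₁W₂ = 41·52·38 = 81016; W₂W₃ = 52·38·75 = 148200; W₃W₄ = 38·75·41 = 116850.
Length 3: W₁..W₃: k=1: 0+148200+41·52·75=308100; k=2: 81016+0+41·38·75=197866 → min 197866 | W₂..W₄: k=2: 0+116850+52·38·41=197866; k=3: 148200+0+52·75·41=308100 → min 197866.
Length 4: W₁..W₄: k=1: 0+197866+41·52·41=285278; k=2: 81016+116850+41·38·41=261744; k=3: 197866+0+41·75·41=323941 → min 261744.
Optimal order: ((W₁·W₂)·(W₃·W₄)) with cost 261744.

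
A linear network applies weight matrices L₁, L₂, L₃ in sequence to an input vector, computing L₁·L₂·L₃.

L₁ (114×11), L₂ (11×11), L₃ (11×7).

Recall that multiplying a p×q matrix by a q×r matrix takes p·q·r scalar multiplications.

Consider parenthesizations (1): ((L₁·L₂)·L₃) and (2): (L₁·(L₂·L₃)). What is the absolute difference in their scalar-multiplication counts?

12947

Order (1) = ((L₁·L₂)·L₃): (L₁·L₂): 114×11 by 11×11 → 114×11, cost 114·11·11 = 13794; ((L₁·L₂)·L₃): 114×11 by 11×7 → 114×7, cost 114·11·7 = 8778; cumulative 22572. Total 22572.
Order (2) = (L₁·(L₂·L₃)): (L₂·L₃): 11×11 by 11×7 → 11×7, cost 11·11·7 = 847; (L₁·(L₂·L₃)): 114×11 by 11×7 → 114×7, cost 114·11·7 = 8778; cumulative 9625. Total 9625.
Difference: |22572 − 9625| = 12947.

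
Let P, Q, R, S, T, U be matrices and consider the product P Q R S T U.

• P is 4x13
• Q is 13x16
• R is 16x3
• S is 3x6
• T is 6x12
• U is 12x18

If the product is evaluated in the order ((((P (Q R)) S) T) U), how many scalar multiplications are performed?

(Q R): 13×16 by 16×3 → 13×3, cost 13·16·3 = 624
(P (Q R)): 4×13 by 13×3 → 4×3, cost 4·13·3 = 156; cumulative 780
((P (Q R)) S): 4×3 by 3×6 → 4×6, cost 4·3·6 = 72; cumulative 852
(((P (Q R)) S) T): 4×6 by 6×12 → 4×12, cost 4·6·12 = 288; cumulative 1140
((((P (Q R)) S) T) U): 4×12 by 12×18 → 4×18, cost 4·12·18 = 864; cumulative 2004
Total: 2004 scalar multiplications.

2004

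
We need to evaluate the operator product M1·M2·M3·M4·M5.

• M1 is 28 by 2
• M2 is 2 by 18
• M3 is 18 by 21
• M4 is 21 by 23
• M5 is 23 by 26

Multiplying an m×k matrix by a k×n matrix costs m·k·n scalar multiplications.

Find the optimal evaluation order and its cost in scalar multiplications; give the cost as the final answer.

Adjacent pairs: M1M2 = 28·2·18 = 1008; M2M3 = 2·18·21 = 756; M3M4 = 18·21·23 = 8694; M4M5 = 21·23·26 = 12558.
Length 3: M1..M3: k=1: 0+756+28·2·21=1932; k=2: 1008+0+28·18·21=11592 → min 1932 | M2..M4: k=2: 0+8694+2·18·23=9522; k=3: 756+0+2·21·23=1722 → min 1722 | M3..M5: k=3: 0+12558+18·21·26=22386; k=4: 8694+0+18·23·26=19458 → min 19458.
Length 4: M1..M4: k=1: 0+1722+28·2·23=3010; k=2: 1008+8694+28·18·23=21294; k=3: 1932+0+28·21·23=15456 → min 3010 | M2..M5: k=2: 0+19458+2·18·26=20394; k=3: 756+12558+2·21·26=14406; k=4: 1722+0+2·23·26=2918 → min 2918.
Length 5: M1..M5: k=1: 0+2918+28·2·26=4374; k=2: 1008+19458+28·18·26=33570; k=3: 1932+12558+28·21·26=29778; k=4: 3010+0+28·23·26=19754 → min 4374.
Optimal parenthesization: (M1·(((M2·M3)·M4)·M5)) with cost 4374.

4374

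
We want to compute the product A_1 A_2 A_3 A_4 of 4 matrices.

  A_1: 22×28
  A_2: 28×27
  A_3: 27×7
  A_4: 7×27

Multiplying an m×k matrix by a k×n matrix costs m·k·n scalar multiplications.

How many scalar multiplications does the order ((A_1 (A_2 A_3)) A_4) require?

13762

(A_2 A_3): 28×27 by 27×7 → 28×7, cost 28·27·7 = 5292
(A_1 (A_2 A_3)): 22×28 by 28×7 → 22×7, cost 22·28·7 = 4312; cumulative 9604
((A_1 (A_2 A_3)) A_4): 22×7 by 7×27 → 22×27, cost 22·7·27 = 4158; cumulative 13762
Total: 13762 scalar multiplications.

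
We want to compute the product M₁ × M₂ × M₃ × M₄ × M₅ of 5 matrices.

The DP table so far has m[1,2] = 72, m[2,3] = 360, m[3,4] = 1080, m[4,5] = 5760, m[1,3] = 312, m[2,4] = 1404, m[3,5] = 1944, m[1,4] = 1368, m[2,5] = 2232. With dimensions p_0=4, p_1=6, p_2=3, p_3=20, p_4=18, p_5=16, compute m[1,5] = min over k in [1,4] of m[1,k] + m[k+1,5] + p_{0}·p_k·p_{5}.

2208

m[1,5] = min over k∈[1,4] of m[1,k]+m[k+1,5]+p_{0}·p_k·p_{5}.
k=1: 0 + 2232 + 4·6·16 = 2616; k=2: 72 + 1944 + 4·3·16 = 2208; k=3: 312 + 5760 + 4·20·16 = 7352; k=4: 1368 + 0 + 4·18·16 = 2520.
Minimum: 2208 at k=2.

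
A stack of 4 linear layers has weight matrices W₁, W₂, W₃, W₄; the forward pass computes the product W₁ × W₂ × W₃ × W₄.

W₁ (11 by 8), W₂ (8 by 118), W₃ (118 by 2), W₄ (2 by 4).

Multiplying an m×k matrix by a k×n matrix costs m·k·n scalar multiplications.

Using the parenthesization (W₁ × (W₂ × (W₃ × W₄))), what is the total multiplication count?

(W₃ × W₄): 118×2 by 2×4 → 118×4, cost 118·2·4 = 944
(W₂ × (W₃ × W₄)): 8×118 by 118×4 → 8×4, cost 8·118·4 = 3776; cumulative 4720
(W₁ × (W₂ × (W₃ × W₄))): 11×8 by 8×4 → 11×4, cost 11·8·4 = 352; cumulative 5072
Total: 5072 scalar multiplications.

5072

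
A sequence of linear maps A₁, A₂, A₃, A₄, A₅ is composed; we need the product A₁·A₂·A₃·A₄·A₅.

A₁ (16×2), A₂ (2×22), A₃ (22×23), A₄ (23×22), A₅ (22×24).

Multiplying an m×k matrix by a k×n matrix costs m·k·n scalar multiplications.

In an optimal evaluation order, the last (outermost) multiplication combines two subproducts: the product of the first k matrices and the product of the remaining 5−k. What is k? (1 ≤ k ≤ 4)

Adjacent pairs: A₁A₂ = 16·2·22 = 704; A₂A₃ = 2·22·23 = 1012; A₃A₄ = 22·23·22 = 11132; A₄A₅ = 23·22·24 = 12144.
Length 3: A₁..A₃: k=1: 0+1012+16·2·23=1748; k=2: 704+0+16·22·23=8800 → min 1748 | A₂..A₄: k=2: 0+11132+2·22·22=12100; k=3: 1012+0+2·23·22=2024 → min 2024 | A₃..A₅: k=3: 0+12144+22·23·24=24288; k=4: 11132+0+22·22·24=22748 → min 22748.
Length 4: A₁..A₄: k=1: 0+2024+16·2·22=2728; k=2: 704+11132+16·22·22=19580; k=3: 1748+0+16·23·22=9844 → min 2728 | A₂..A₅: k=2: 0+22748+2·22·24=23804; k=3: 1012+12144+2·23·24=14260; k=4: 2024+0+2·22·24=3080 → min 3080.
Top-level splits: k=1: (A₁..A₁)·(A₂..A₅) → 0+3080+16·2·24 = 3848; k=2: (A₁..A₂)·(A₃..A₅) → 704+22748+16·22·24 = 31900; k=3: (A₁..A₃)·(A₄..A₅) → 1748+12144+16·23·24 = 22724; k=4: (A₁..A₄)·(A₅..A₅) → 2728+0+16·22·24 = 11176.
Best split is after A₁, i.e. k = 1.

1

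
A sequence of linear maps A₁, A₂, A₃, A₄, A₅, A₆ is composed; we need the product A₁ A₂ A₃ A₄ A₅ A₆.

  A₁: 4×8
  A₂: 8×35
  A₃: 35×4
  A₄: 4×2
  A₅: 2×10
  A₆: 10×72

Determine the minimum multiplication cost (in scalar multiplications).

2920

Adjacent pairs: A₁A₂ = 4·8·35 = 1120; A₂A₃ = 8·35·4 = 1120; A₃A₄ = 35·4·2 = 280; A₄A₅ = 4·2·10 = 80; A₅A₆ = 2·10·72 = 1440.
Length 3: A₁..A₃: k=1: 0+1120+4·8·4=1248; k=2: 1120+0+4·35·4=1680 → min 1248 | A₂..A₄: k=2: 0+280+8·35·2=840; k=3: 1120+0+8·4·2=1184 → min 840 | A₃..A₅: k=3: 0+80+35·4·10=1480; k=4: 280+0+35·2·10=980 → min 980 | A₄..A₆: k=4: 0+1440+4·2·72=2016; k=5: 80+0+4·10·72=2960 → min 2016.
Length 4: A₁..A₄: k=1: 0+840+4·8·2=904; k=2: 1120+280+4·35·2=1680; k=3: 1248+0+4·4·2=1280 → min 904 | A₂..A₅: k=2: 0+980+8·35·10=3780; k=3: 1120+80+8·4·10=1520; k=4: 840+0+8·2·10=1000 → min 1000 | A₃..A₆: k=3: 0+2016+35·4·72=12096; k=4: 280+1440+35·2·72=6760; k=5: 980+0+35·10·72=26180 → min 6760.
Length 5: A₁..A₅: k=1: 0+1000+4·8·10=1320; k=2: 1120+980+4·35·10=3500; k=3: 1248+80+4·4·10=1488; k=4: 904+0+4·2·10=984 → min 984 | A₂..A₆: k=2: 0+6760+8·35·72=26920; k=3: 1120+2016+8·4·72=5440; k=4: 840+1440+8·2·72=3432; k=5: 1000+0+8·10·72=6760 → min 3432.
Length 6: A₁..A₆: k=1: 0+3432+4·8·72=5736; k=2: 1120+6760+4·35·72=17960; k=3: 1248+2016+4·4·72=4416; k=4: 904+1440+4·2·72=2920; k=5: 984+0+4·10·72=3864 → min 2920.
Optimal order: ((A₁ (A₂ (A₃ A₄))) (A₅ A₆)) with cost 2920.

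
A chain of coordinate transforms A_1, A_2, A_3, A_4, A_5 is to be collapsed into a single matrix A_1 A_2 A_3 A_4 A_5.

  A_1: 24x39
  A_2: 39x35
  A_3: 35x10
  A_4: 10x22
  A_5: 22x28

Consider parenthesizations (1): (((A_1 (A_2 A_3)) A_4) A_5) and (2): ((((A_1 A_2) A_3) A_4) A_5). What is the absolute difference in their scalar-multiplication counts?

Order (1) = (((A_1 (A_2 A_3)) A_4) A_5): (A_2 A_3): 39×35 by 35×10 → 39×10, cost 39·35·10 = 13650; (A_1 (A_2 A_3)): 24×39 by 39×10 → 24×10, cost 24·39·10 = 9360; cumulative 23010; ((A_1 (A_2 A_3)) A_4): 24×10 by 10×22 → 24×22, cost 24·10·22 = 5280; cumulative 28290; (((A_1 (A_2 A_3)) A_4) A_5): 24×22 by 22×28 → 24×28, cost 24·22·28 = 14784; cumulative 43074. Total 43074.
Order (2) = ((((A_1 A_2) A_3) A_4) A_5): (A_1 A_2): 24×39 by 39×35 → 24×35, cost 24·39·35 = 32760; ((A_1 A_2) A_3): 24×35 by 35×10 → 24×10, cost 24·35·10 = 8400; cumulative 41160; (((A_1 A_2) A_3) A_4): 24×10 by 10×22 → 24×22, cost 24·10·22 = 5280; cumulative 46440; ((((A_1 A_2) A_3) A_4) A_5): 24×22 by 22×28 → 24×28, cost 24·22·28 = 14784; cumulative 61224. Total 61224.
Difference: |43074 − 61224| = 18150.

18150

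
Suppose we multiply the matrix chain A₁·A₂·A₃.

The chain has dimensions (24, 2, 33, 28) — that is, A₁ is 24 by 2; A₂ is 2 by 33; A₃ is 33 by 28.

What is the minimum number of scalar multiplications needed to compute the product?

3192

Order (A₁·(A₂·A₃)): (A₂·A₃): 2×33 by 33×28 → 2×28, cost 2·33·28 = 1848; (A₁·(A₂·A₃)): 24×2 by 2×28 → 24×28, cost 24·2·28 = 1344; cumulative 3192. Total 3192.
Order ((A₁·A₂)·A₃): (A₁·A₂): 24×2 by 2×33 → 24×33, cost 24·2·33 = 1584; ((A₁·A₂)·A₃): 24×33 by 33×28 → 24×28, cost 24·33·28 = 22176; cumulative 23760. Total 23760.
Minimum: 3192.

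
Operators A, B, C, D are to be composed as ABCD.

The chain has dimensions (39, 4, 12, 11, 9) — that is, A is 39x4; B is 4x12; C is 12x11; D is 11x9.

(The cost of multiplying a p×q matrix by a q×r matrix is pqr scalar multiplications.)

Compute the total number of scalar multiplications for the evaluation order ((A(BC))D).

(BC): 4×12 by 12×11 → 4×11, cost 4·12·11 = 528
(A(BC)): 39×4 by 4×11 → 39×11, cost 39·4·11 = 1716; cumulative 2244
((A(BC))D): 39×11 by 11×9 → 39×9, cost 39·11·9 = 3861; cumulative 6105
Total: 6105 scalar multiplications.

6105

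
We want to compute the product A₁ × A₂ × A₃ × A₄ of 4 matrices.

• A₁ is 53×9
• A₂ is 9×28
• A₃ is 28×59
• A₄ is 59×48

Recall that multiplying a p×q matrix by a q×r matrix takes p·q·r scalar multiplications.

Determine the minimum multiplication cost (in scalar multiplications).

63252

Adjacent pairs: A₁A₂ = 53·9·28 = 13356; A₂A₃ = 9·28·59 = 14868; A₃A₄ = 28·59·48 = 79296.
Length 3: A₁..A₃: k=1: 0+14868+53·9·59=43011; k=2: 13356+0+53·28·59=100912 → min 43011 | A₂..A₄: k=2: 0+79296+9·28·48=91392; k=3: 14868+0+9·59·48=40356 → min 40356.
Length 4: A₁..A₄: k=1: 0+40356+53·9·48=63252; k=2: 13356+79296+53·28·48=163884; k=3: 43011+0+53·59·48=193107 → min 63252.
Optimal order: (A₁ × ((A₂ × A₃) × A₄)) with cost 63252.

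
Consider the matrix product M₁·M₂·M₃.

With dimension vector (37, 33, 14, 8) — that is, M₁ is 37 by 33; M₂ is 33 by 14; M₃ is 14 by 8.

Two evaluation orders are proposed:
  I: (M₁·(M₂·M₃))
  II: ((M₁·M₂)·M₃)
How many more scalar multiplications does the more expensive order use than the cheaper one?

Order I = (M₁·(M₂·M₃)): (M₂·M₃): 33×14 by 14×8 → 33×8, cost 33·14·8 = 3696; (M₁·(M₂·M₃)): 37×33 by 33×8 → 37×8, cost 37·33·8 = 9768; cumulative 13464. Total 13464.
Order II = ((M₁·M₂)·M₃): (M₁·M₂): 37×33 by 33×14 → 37×14, cost 37·33·14 = 17094; ((M₁·M₂)·M₃): 37×14 by 14×8 → 37×8, cost 37·14·8 = 4144; cumulative 21238. Total 21238.
Difference: |13464 − 21238| = 7774.

7774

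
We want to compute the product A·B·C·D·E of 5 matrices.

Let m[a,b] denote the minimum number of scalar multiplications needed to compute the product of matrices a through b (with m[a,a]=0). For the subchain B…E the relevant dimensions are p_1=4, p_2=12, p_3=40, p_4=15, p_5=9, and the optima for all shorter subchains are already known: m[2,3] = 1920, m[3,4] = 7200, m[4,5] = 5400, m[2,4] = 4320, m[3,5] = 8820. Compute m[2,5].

m[2,5] = min over k∈[2,4] of m[2,k]+m[k+1,5]+p_{1}·p_k·p_{5}.
k=2: 0 + 8820 + 4·12·9 = 9252; k=3: 1920 + 5400 + 4·40·9 = 8760; k=4: 4320 + 0 + 4·15·9 = 4860.
Minimum: 4860 at k=4.

4860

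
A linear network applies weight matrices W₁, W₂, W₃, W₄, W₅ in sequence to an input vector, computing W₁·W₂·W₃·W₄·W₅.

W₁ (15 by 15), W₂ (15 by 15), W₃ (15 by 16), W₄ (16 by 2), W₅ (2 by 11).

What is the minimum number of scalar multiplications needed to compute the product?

1710

Adjacent pairs: W₁W₂ = 15·15·15 = 3375; W₂W₃ = 15·15·16 = 3600; W₃W₄ = 15·16·2 = 480; W₄W₅ = 16·2·11 = 352.
Length 3: W₁..W₃: k=1: 0+3600+15·15·16=7200; k=2: 3375+0+15·15·16=6975 → min 6975 | W₂..W₄: k=2: 0+480+15·15·2=930; k=3: 3600+0+15·16·2=4080 → min 930 | W₃..W₅: k=3: 0+352+15·16·11=2992; k=4: 480+0+15·2·11=810 → min 810.
Length 4: W₁..W₄: k=1: 0+930+15·15·2=1380; k=2: 3375+480+15·15·2=4305; k=3: 6975+0+15·16·2=7455 → min 1380 | W₂..W₅: k=2: 0+810+15·15·11=3285; k=3: 3600+352+15·16·11=6592; k=4: 930+0+15·2·11=1260 → min 1260.
Length 5: W₁..W₅: k=1: 0+1260+15·15·11=3735; k=2: 3375+810+15·15·11=6660; k=3: 6975+352+15·16·11=9967; k=4: 1380+0+15·2·11=1710 → min 1710.
Optimal order: ((W₁·(W₂·(W₃·W₄)))·W₅) with cost 1710.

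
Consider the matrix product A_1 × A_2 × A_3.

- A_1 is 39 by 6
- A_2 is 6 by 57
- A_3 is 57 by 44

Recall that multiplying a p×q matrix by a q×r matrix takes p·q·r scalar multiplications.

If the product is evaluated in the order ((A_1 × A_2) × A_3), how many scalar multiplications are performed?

(A_1 × A_2): 39×6 by 6×57 → 39×57, cost 39·6·57 = 13338
((A_1 × A_2) × A_3): 39×57 by 57×44 → 39×44, cost 39·57·44 = 97812; cumulative 111150
Total: 111150 scalar multiplications.

111150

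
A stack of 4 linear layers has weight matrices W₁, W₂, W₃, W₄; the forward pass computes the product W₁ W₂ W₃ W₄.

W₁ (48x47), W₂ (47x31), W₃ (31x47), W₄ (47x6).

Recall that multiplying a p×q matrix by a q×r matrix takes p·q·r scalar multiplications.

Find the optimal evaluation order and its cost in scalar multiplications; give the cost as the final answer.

31020

Adjacent pairs: W₁W₂ = 48·47·31 = 69936; W₂W₃ = 47·31·47 = 68479; W₃W₄ = 31·47·6 = 8742.
Length 3: W₁..W₃: k=1: 0+68479+48·47·47=174511; k=2: 69936+0+48·31·47=139872 → min 139872 | W₂..W₄: k=2: 0+8742+47·31·6=17484; k=3: 68479+0+47·47·6=81733 → min 17484.
Length 4: W₁..W₄: k=1: 0+17484+48·47·6=31020; k=2: 69936+8742+48·31·6=87606; k=3: 139872+0+48·47·6=153408 → min 31020.
Optimal parenthesization: (W₁ (W₂ (W₃ W₄))) with cost 31020.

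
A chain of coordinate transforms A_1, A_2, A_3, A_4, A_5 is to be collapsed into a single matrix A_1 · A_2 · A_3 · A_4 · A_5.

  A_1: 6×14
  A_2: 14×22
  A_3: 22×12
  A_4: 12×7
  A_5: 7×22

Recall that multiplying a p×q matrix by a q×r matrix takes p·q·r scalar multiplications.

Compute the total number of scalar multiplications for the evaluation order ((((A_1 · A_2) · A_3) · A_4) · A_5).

(A_1 · A_2): 6×14 by 14×22 → 6×22, cost 6·14·22 = 1848
((A_1 · A_2) · A_3): 6×22 by 22×12 → 6×12, cost 6·22·12 = 1584; cumulative 3432
(((A_1 · A_2) · A_3) · A_4): 6×12 by 12×7 → 6×7, cost 6·12·7 = 504; cumulative 3936
((((A_1 · A_2) · A_3) · A_4) · A_5): 6×7 by 7×22 → 6×22, cost 6·7·22 = 924; cumulative 4860
Total: 4860 scalar multiplications.

4860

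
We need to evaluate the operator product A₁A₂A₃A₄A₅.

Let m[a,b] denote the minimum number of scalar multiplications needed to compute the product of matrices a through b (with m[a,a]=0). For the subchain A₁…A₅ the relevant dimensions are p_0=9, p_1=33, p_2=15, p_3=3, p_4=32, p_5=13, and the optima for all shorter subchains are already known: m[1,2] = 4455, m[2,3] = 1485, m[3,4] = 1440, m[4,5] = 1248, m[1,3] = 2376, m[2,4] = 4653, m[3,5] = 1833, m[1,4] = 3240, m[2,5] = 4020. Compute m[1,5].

m[1,5] = min over k∈[1,4] of m[1,k]+m[k+1,5]+p_{0}·p_k·p_{5}.
k=1: 0 + 4020 + 9·33·13 = 7881; k=2: 4455 + 1833 + 9·15·13 = 8043; k=3: 2376 + 1248 + 9·3·13 = 3975; k=4: 3240 + 0 + 9·32·13 = 6984.
Minimum: 3975 at k=3.

3975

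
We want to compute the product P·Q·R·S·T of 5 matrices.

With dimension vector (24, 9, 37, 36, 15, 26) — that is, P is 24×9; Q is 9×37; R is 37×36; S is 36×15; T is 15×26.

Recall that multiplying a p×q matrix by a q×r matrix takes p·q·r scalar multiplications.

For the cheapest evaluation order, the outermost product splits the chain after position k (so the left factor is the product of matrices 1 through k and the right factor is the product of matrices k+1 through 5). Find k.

Adjacent pairs: PQ = 24·9·37 = 7992; QR = 9·37·36 = 11988; RS = 37·36·15 = 19980; ST = 36·15·26 = 14040.
Length 3: P..R: k=1: 0+11988+24·9·36=19764; k=2: 7992+0+24·37·36=39960 → min 19764 | Q..S: k=2: 0+19980+9·37·15=24975; k=3: 11988+0+9·36·15=16848 → min 16848 | R..T: k=3: 0+14040+37·36·26=48672; k=4: 19980+0+37·15·26=34410 → min 34410.
Length 4: P..S: k=1: 0+16848+24·9·15=20088; k=2: 7992+19980+24·37·15=41292; k=3: 19764+0+24·36·15=32724 → min 20088 | Q..T: k=2: 0+34410+9·37·26=43068; k=3: 11988+14040+9·36·26=34452; k=4: 16848+0+9·15·26=20358 → min 20358.
Top-level splits: k=1: (P..P)·(Q..T) → 0+20358+24·9·26 = 25974; k=2: (P..Q)·(R..T) → 7992+34410+24·37·26 = 65490; k=3: (P..R)·(S..T) → 19764+14040+24·36·26 = 56268; k=4: (P..S)·(T..T) → 20088+0+24·15·26 = 29448.
Best split is after P, i.e. k = 1.

1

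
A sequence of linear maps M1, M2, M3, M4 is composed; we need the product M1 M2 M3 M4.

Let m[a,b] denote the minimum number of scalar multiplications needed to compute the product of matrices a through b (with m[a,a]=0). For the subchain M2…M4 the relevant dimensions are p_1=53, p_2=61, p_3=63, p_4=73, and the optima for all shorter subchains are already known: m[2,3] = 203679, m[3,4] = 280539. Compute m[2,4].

m[2,4] = min over k∈[2,3] of m[2,k]+m[k+1,4]+p_{1}·p_k·p_{4}.
k=2: 0 + 280539 + 53·61·73 = 516548; k=3: 203679 + 0 + 53·63·73 = 447426.
Minimum: 447426 at k=3.

447426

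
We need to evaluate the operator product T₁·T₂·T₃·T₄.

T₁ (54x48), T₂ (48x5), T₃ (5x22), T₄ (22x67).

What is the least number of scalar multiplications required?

38420

Adjacent pairs: T₁T₂ = 54·48·5 = 12960; T₂T₃ = 48·5·22 = 5280; T₃T₄ = 5·22·67 = 7370.
Length 3: T₁..T₃: k=1: 0+5280+54·48·22=62304; k=2: 12960+0+54·5·22=18900 → min 18900 | T₂..T₄: k=2: 0+7370+48·5·67=23450; k=3: 5280+0+48·22·67=76032 → min 23450.
Length 4: T₁..T₄: k=1: 0+23450+54·48·67=197114; k=2: 12960+7370+54·5·67=38420; k=3: 18900+0+54·22·67=98496 → min 38420.
Optimal order: ((T₁·T₂)·(T₃·T₄)) with cost 38420.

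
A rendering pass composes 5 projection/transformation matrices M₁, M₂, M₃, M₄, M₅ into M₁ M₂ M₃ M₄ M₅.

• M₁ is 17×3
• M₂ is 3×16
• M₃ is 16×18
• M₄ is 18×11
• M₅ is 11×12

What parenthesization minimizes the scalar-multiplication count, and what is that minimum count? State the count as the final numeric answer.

Adjacent pairs: M₁M₂ = 17·3·16 = 816; M₂M₃ = 3·16·18 = 864; M₃M₄ = 16·18·11 = 3168; M₄M₅ = 18·11·12 = 2376.
Length 3: M₁..M₃: k=1: 0+864+17·3·18=1782; k=2: 816+0+17·16·18=5712 → min 1782 | M₂..M₄: k=2: 0+3168+3·16·11=3696; k=3: 864+0+3·18·11=1458 → min 1458 | M₃..M₅: k=3: 0+2376+16·18·12=5832; k=4: 3168+0+16·11·12=5280 → min 5280.
Length 4: M₁..M₄: k=1: 0+1458+17·3·11=2019; k=2: 816+3168+17·16·11=6976; k=3: 1782+0+17·18·11=5148 → min 2019 | M₂..M₅: k=2: 0+5280+3·16·12=5856; k=3: 864+2376+3·18·12=3888; k=4: 1458+0+3·11·12=1854 → min 1854.
Length 5: M₁..M₅: k=1: 0+1854+17·3·12=2466; k=2: 816+5280+17·16·12=9360; k=3: 1782+2376+17·18·12=7830; k=4: 2019+0+17·11·12=4263 → min 2466.
Optimal parenthesization: (M₁ (((M₂ M₃) M₄) M₅)) with cost 2466.

2466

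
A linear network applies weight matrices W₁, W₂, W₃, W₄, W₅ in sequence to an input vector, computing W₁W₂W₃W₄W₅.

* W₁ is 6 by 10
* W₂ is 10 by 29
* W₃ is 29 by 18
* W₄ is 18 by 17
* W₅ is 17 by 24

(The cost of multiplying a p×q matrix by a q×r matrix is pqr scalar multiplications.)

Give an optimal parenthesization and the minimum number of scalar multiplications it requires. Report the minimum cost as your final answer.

Adjacent pairs: W₁W₂ = 6·10·29 = 1740; W₂W₃ = 10·29·18 = 5220; W₃W₄ = 29·18·17 = 8874; W₄W₅ = 18·17·24 = 7344.
Length 3: W₁..W₃: k=1: 0+5220+6·10·18=6300; k=2: 1740+0+6·29·18=4872 → min 4872 | W₂..W₄: k=2: 0+8874+10·29·17=13804; k=3: 5220+0+10·18·17=8280 → min 8280 | W₃..W₅: k=3: 0+7344+29·18·24=19872; k=4: 8874+0+29·17·24=20706 → min 19872.
Length 4: W₁..W₄: k=1: 0+8280+6·10·17=9300; k=2: 1740+8874+6·29·17=13572; k=3: 4872+0+6·18·17=6708 → min 6708 | W₂..W₅: k=2: 0+19872+10·29·24=26832; k=3: 5220+7344+10·18·24=16884; k=4: 8280+0+10·17·24=12360 → min 12360.
Length 5: W₁..W₅: k=1: 0+12360+6·10·24=13800; k=2: 1740+19872+6·29·24=25788; k=3: 4872+7344+6·18·24=14808; k=4: 6708+0+6·17·24=9156 → min 9156.
Optimal parenthesization: ((((W₁W₂)W₃)W₄)W₅) with cost 9156.

9156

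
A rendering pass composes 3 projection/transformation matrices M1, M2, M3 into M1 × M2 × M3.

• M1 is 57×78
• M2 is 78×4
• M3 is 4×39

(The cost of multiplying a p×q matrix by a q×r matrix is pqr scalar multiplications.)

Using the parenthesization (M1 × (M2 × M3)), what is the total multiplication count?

(M2 × M3): 78×4 by 4×39 → 78×39, cost 78·4·39 = 12168
(M1 × (M2 × M3)): 57×78 by 78×39 → 57×39, cost 57·78·39 = 173394; cumulative 185562
Total: 185562 scalar multiplications.

185562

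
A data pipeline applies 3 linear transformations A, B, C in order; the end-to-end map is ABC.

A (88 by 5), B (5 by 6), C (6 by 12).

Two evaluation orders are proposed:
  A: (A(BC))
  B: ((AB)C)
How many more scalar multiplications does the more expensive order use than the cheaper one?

Order A = (A(BC)): (BC): 5×6 by 6×12 → 5×12, cost 5·6·12 = 360; (A(BC)): 88×5 by 5×12 → 88×12, cost 88·5·12 = 5280; cumulative 5640. Total 5640.
Order B = ((AB)C): (AB): 88×5 by 5×6 → 88×6, cost 88·5·6 = 2640; ((AB)C): 88×6 by 6×12 → 88×12, cost 88·6·12 = 6336; cumulative 8976. Total 8976.
Difference: |5640 − 8976| = 3336.

3336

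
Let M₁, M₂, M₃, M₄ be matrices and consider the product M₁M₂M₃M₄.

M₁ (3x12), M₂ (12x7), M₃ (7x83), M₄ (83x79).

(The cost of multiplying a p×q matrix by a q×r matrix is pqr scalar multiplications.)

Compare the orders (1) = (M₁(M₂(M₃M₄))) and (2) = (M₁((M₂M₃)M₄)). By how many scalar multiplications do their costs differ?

Order (1) = (M₁(M₂(M₃M₄))): (M₃M₄): 7×83 by 83×79 → 7×79, cost 7·83·79 = 45899; (M₂(M₃M₄)): 12×7 by 7×79 → 12×79, cost 12·7·79 = 6636; cumulative 52535; (M₁(M₂(M₃M₄))): 3×12 by 12×79 → 3×79, cost 3·12·79 = 2844; cumulative 55379. Total 55379.
Order (2) = (M₁((M₂M₃)M₄)): (M₂M₃): 12×7 by 7×83 → 12×83, cost 12·7·83 = 6972; ((M₂M₃)M₄): 12×83 by 83×79 → 12×79, cost 12·83·79 = 78684; cumulative 85656; (M₁((M₂M₃)M₄)): 3×12 by 12×79 → 3×79, cost 3·12·79 = 2844; cumulative 88500. Total 88500.
Difference: |55379 − 88500| = 33121.

33121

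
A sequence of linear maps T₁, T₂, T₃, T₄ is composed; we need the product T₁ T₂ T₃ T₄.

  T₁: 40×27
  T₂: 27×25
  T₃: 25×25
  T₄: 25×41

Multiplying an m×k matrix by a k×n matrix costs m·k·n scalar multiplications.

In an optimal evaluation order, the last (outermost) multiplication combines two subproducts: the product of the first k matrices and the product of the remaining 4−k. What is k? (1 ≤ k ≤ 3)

3

Adjacent pairs: T₁T₂ = 40·27·25 = 27000; T₂T₃ = 27·25·25 = 16875; T₃T₄ = 25·25·41 = 25625.
Length 3: T₁..T₃: k=1: 0+16875+40·27·25=43875; k=2: 27000+0+40·25·25=52000 → min 43875 | T₂..T₄: k=2: 0+25625+27·25·41=53300; k=3: 16875+0+27·25·41=44550 → min 44550.
Top-level splits: k=1: (T₁..T₁)·(T₂..T₄) → 0+44550+40·27·41 = 88830; k=2: (T₁..T₂)·(T₃..T₄) → 27000+25625+40·25·41 = 93625; k=3: (T₁..T₃)·(T₄..T₄) → 43875+0+40·25·41 = 84875.
Best split is after T₃, i.e. k = 3.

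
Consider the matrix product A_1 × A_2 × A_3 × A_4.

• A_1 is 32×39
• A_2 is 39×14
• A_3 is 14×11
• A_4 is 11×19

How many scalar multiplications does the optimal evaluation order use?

Adjacent pairs: A_1A_2 = 32·39·14 = 17472; A_2A_3 = 39·14·11 = 6006; A_3A_4 = 14·11·19 = 2926.
Length 3: A_1..A_3: k=1: 0+6006+32·39·11=19734; k=2: 17472+0+32·14·11=22400 → min 19734 | A_2..A_4: k=2: 0+2926+39·14·19=13300; k=3: 6006+0+39·11·19=14157 → min 13300.
Length 4: A_1..A_4: k=1: 0+13300+32·39·19=37012; k=2: 17472+2926+32·14·19=28910; k=3: 19734+0+32·11·19=26422 → min 26422.
Optimal order: ((A_1 × (A_2 × A_3)) × A_4) with cost 26422.

26422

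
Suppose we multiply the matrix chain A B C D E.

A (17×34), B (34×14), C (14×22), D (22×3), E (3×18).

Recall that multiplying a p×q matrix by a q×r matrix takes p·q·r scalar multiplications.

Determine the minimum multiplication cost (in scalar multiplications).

5004

Adjacent pairs: AB = 17·34·14 = 8092; BC = 34·14·22 = 10472; CD = 14·22·3 = 924; DE = 22·3·18 = 1188.
Length 3: A..C: k=1: 0+10472+17·34·22=23188; k=2: 8092+0+17·14·22=13328 → min 13328 | B..D: k=2: 0+924+34·14·3=2352; k=3: 10472+0+34·22·3=12716 → min 2352 | C..E: k=3: 0+1188+14·22·18=6732; k=4: 924+0+14·3·18=1680 → min 1680.
Length 4: A..D: k=1: 0+2352+17·34·3=4086; k=2: 8092+924+17·14·3=9730; k=3: 13328+0+17·22·3=14450 → min 4086 | B..E: k=2: 0+1680+34·14·18=10248; k=3: 10472+1188+34·22·18=25124; k=4: 2352+0+34·3·18=4188 → min 4188.
Length 5: A..E: k=1: 0+4188+17·34·18=14592; k=2: 8092+1680+17·14·18=14056; k=3: 13328+1188+17·22·18=21248; k=4: 4086+0+17·3·18=5004 → min 5004.
Optimal order: ((A (B (C D))) E) with cost 5004.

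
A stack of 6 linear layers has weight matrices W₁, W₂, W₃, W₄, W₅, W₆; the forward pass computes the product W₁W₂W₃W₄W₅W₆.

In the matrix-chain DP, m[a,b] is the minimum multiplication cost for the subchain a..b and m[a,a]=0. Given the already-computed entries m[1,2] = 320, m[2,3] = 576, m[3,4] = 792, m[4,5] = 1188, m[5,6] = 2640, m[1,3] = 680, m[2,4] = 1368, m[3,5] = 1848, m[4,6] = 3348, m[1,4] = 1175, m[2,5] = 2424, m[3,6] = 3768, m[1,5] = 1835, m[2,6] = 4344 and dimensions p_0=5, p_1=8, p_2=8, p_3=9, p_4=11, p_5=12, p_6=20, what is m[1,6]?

3035

m[1,6] = min over k∈[1,5] of m[1,k]+m[k+1,6]+p_{0}·p_k·p_{6}.
k=1: 0 + 4344 + 5·8·20 = 5144; k=2: 320 + 3768 + 5·8·20 = 4888; k=3: 680 + 3348 + 5·9·20 = 4928; k=4: 1175 + 2640 + 5·11·20 = 4915; k=5: 1835 + 0 + 5·12·20 = 3035.
Minimum: 3035 at k=5.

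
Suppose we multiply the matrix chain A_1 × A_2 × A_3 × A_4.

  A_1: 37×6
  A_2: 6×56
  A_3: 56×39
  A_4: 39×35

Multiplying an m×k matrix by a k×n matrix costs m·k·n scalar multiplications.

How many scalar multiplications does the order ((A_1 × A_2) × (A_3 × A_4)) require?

(A_1 × A_2): 37×6 by 6×56 → 37×56, cost 37·6·56 = 12432
(A_3 × A_4): 56×39 by 39×35 → 56×35, cost 56·39·35 = 76440
((A_1 × A_2) × (A_3 × A_4)): 37×56 by 56×35 → 37×35, cost 37·56·35 = 72520; cumulative 161392
Total: 161392 scalar multiplications.

161392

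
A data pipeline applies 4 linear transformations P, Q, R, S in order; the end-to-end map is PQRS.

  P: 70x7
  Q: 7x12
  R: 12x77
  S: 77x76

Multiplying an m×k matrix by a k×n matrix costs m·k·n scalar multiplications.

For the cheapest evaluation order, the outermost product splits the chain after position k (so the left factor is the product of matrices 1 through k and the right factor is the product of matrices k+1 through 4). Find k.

Adjacent pairs: PQ = 70·7·12 = 5880; QR = 7·12·77 = 6468; RS = 12·77·76 = 70224.
Length 3: P..R: k=1: 0+6468+70·7·77=44198; k=2: 5880+0+70·12·77=70560 → min 44198 | Q..S: k=2: 0+70224+7·12·76=76608; k=3: 6468+0+7·77·76=47432 → min 47432.
Top-level splits: k=1: (P..P)·(Q..S) → 0+47432+70·7·76 = 84672; k=2: (P..Q)·(R..S) → 5880+70224+70·12·76 = 139944; k=3: (P..R)·(S..S) → 44198+0+70·77·76 = 453838.
Best split is after P, i.e. k = 1.

1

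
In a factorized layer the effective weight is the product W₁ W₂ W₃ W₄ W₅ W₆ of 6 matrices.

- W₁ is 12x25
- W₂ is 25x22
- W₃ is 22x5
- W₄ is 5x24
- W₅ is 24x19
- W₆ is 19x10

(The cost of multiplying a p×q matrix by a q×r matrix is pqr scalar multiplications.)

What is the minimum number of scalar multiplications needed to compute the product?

Adjacent pairs: W₁W₂ = 12·25·22 = 6600; W₂W₃ = 25·22·5 = 2750; W₃W₄ = 22·5·24 = 2640; W₄W₅ = 5·24·19 = 2280; W₅W₆ = 24·19·10 = 4560.
Length 3: W₁..W₃: k=1: 0+2750+12·25·5=4250; k=2: 6600+0+12·22·5=7920 → min 4250 | W₂..W₄: k=2: 0+2640+25·22·24=15840; k=3: 2750+0+25·5·24=5750 → min 5750 | W₃..W₅: k=3: 0+2280+22·5·19=4370; k=4: 2640+0+22·24·19=12672 → min 4370 | W₄..W₆: k=4: 0+4560+5·24·10=5760; k=5: 2280+0+5·19·10=3230 → min 3230.
Length 4: W₁..W₄: k=1: 0+5750+12·25·24=12950; k=2: 6600+2640+12·22·24=15576; k=3: 4250+0+12·5·24=5690 → min 5690 | W₂..W₅: k=2: 0+4370+25·22·19=14820; k=3: 2750+2280+25·5·19=7405; k=4: 5750+0+25·24·19=17150 → min 7405 | W₃..W₆: k=3: 0+3230+22·5·10=4330; k=4: 2640+4560+22·24·10=12480; k=5: 4370+0+22·19·10=8550 → min 4330.
Length 5: W₁..W₅: k=1: 0+7405+12·25·19=13105; k=2: 6600+4370+12·22·19=15986; k=3: 4250+2280+12·5·19=7670; k=4: 5690+0+12·24·19=11162 → min 7670 | W₂..W₆: k=2: 0+4330+25·22·10=9830; k=3: 2750+3230+25·5·10=7230; k=4: 5750+4560+25·24·10=16310; k=5: 7405+0+25·19·10=12155 → min 7230.
Length 6: W₁..W₆: k=1: 0+7230+12·25·10=10230; k=2: 6600+4330+12·22·10=13570; k=3: 4250+3230+12·5·10=8080; k=4: 5690+4560+12·24·10=13130; k=5: 7670+0+12·19·10=9950 → min 8080.
Optimal order: ((W₁ (W₂ W₃)) ((W₄ W₅) W₆)) with cost 8080.

8080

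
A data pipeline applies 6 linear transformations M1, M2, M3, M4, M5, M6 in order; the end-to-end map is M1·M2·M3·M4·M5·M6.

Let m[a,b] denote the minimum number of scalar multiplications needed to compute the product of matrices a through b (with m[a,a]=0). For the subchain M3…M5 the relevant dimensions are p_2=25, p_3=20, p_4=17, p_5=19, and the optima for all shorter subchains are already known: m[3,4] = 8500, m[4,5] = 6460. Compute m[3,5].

m[3,5] = min over k∈[3,4] of m[3,k]+m[k+1,5]+p_{2}·p_k·p_{5}.
k=3: 0 + 6460 + 25·20·19 = 15960; k=4: 8500 + 0 + 25·17·19 = 16575.
Minimum: 15960 at k=3.

15960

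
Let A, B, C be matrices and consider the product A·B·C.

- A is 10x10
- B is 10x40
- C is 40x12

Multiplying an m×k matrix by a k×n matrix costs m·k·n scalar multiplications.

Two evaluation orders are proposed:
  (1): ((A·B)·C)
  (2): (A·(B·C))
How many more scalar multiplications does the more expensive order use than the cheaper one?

Order (1) = ((A·B)·C): (A·B): 10×10 by 10×40 → 10×40, cost 10·10·40 = 4000; ((A·B)·C): 10×40 by 40×12 → 10×12, cost 10·40·12 = 4800; cumulative 8800. Total 8800.
Order (2) = (A·(B·C)): (B·C): 10×40 by 40×12 → 10×12, cost 10·40·12 = 4800; (A·(B·C)): 10×10 by 10×12 → 10×12, cost 10·10·12 = 1200; cumulative 6000. Total 6000.
Difference: |8800 − 6000| = 2800.

2800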